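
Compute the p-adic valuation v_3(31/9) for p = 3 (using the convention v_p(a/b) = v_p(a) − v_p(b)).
v_3(31/9) = -2

Factor powers of 3 from the numerator and denominator of the reduced fraction: 31 = 3^0 · 31 and 9 = 3^2 · 1. Apply v_p(a/b) = v_p(a) − v_p(b): v_3(31/9) = 0 − 2 = -2.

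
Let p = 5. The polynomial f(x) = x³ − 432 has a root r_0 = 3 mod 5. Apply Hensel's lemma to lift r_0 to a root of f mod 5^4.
r_3 = 568 (mod 625)

Hensel: r_{i+1} = r_i − f(r_i)/f′(r_i) mod 5^{i+2}, where f′(x) = 3x². Iterate:
  r_0 = 3 (mod 5)
  r_1 = 18 (mod 25)
  r_2 = 68 (mod 125)
  r_3 = 568 (mod 625)
Final: r = 568 with f(r) ≡ 0 mod 5^4.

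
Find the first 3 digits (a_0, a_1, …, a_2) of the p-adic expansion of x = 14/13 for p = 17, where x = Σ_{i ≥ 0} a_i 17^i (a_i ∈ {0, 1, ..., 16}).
(a_0, …, a_2) = (5, 5, 1)

v_17(14/13) = 0 (numerator and denominator both coprime to 17), so x ∈ ℤ_17^×. Compute digits iteratively via a_i = x_i mod 17, x_{i+1} = (x_i − a_i)/17, with x_0 = x:
  x_0 = 14/13;  a_0 = 5;  x_1 = (x_0 − 5)/17 = -3/13
  x_1 = -3/13;  a_1 = 5;  x_2 = (x_1 − 5)/17 = -4/13
  x_2 = -4/13;  a_2 = 1;  x_3 = (x_2 − 1)/17 = -1/13
Digits: (5, 5, 1).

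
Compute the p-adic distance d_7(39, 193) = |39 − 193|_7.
d_7(39, 193) = 1/7

Step 1 — x − y = 39 − 193 = -154. Step 2 — v_7(-154) = 1 (factor: -154 = −(7^1 · 22); the sign does not affect v_p). Step 3 — |x − y|_7 = 7^{-1} = 1/7.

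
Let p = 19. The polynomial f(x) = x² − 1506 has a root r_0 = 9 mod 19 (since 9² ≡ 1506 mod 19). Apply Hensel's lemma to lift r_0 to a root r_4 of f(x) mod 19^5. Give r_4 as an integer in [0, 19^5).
r_4 = 609757 (mod 2476099)

Hensel's recurrence: r_{i+1} = r_i − f(r_i)·(f′(r_i))^{-1} mod 19^{i+2}, with f′(x) = 2x. Iterate:
  r_0 = 9 (mod 19)
  r_1 = 28 (mod 361)
  r_2 = 6165 (mod 6859)
  r_3 = 88473 (mod 130321)
  r_4 = 609757 (mod 2476099)
Final: r_4 = 609757, and one checks f(r_4) ≡ 0 mod 19^5.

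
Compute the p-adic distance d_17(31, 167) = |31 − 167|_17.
d_17(31, 167) = 1/17

Step 1 — x − y = 31 − 167 = -136. Step 2 — v_17(-136) = 1 (factor: -136 = −(17^1 · 8); the sign does not affect v_p). Step 3 — |x − y|_17 = 17^{-1} = 1/17.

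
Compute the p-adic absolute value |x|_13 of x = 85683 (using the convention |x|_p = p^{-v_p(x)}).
|85683|_13 = 1/28561

Step 1 — compute v_13(x) by factoring powers of 13 out of the numerator and denominator: v_13(85683) = 4. Step 2 — apply |x|_p = p^{-v_p(x)} = 13^{-4} = 1/28561.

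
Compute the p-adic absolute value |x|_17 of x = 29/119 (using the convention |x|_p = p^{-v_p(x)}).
|29/119|_17 = 17

Step 1 — compute v_17(x) by factoring powers of 17 out of the numerator and denominator: v_17(29/119) = -1. Step 2 — apply |x|_p = p^{-v_p(x)} = 17^{1} = 17.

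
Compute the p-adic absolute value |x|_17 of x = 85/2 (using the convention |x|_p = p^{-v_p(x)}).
|85/2|_17 = 1/17

Step 1 — compute v_17(x) by factoring powers of 17 out of the numerator and denominator: v_17(85/2) = 1. Step 2 — apply |x|_p = p^{-v_p(x)} = 17^{-1} = 1/17.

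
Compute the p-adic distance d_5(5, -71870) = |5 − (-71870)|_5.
d_5(5, -71870) = 1/3125

Step 1 — x − y = 5 − (-71870) = 71875. Step 2 — v_5(71875) = 5 (factor: 71875 = (5^5 · 23); the sign does not affect v_p). Step 3 — |x − y|_5 = 5^{-5} = 1/3125.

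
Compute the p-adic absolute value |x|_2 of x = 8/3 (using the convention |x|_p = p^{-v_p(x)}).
|8/3|_2 = 1/8

Step 1 — compute v_2(x) by factoring powers of 2 out of the numerator and denominator: v_2(8/3) = 3. Step 2 — apply |x|_p = p^{-v_p(x)} = 2^{-3} = 1/8.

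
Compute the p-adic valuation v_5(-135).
v_5(-135) = 1

v_5(n) is the largest exponent k such that 5^k divides n. Factor out: -135 = -5^1 · 27. (Sign doesn't affect v_p.) So v_5(-135) = 1.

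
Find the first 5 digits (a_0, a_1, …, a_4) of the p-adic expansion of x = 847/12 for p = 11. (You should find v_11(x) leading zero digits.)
(a_0, …, a_4) = (0, 0, 7, 4, 6)

v_11(847/12) = 2, so a_0 = ... = a_1 = 0. Factor out: x = 11^2 · u with u = 7/12 a unit in ℤ_11. Expand u iteratively via a_{v+i} = u_i mod 11, u_{i+1} = (u_i − a_{v+i})/11:
  u_0 = 7/12;  a_2 = 7;  u_1 = (u_0 − 7)/11 = -7/12
  u_1 = -7/12;  a_3 = 4;  u_2 = (u_1 − 4)/11 = -5/12
  u_2 = -5/12;  a_4 = 6;  u_3 = (u_2 − 6)/11 = -7/12
Digits: (0, 0, 7, 4, 6).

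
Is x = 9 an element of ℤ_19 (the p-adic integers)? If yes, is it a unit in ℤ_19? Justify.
x ∈ ℤ_19^× (unit); v_19(x) = 0

ℤ_19 = {x ∈ ℚ_19 : v_19(x) ≥ 0} and ℤ_19^× = {x ∈ ℤ_19 : v_19(x) = 0}. Here v_19(9) = v_19(num) − v_19(den) = 0; compare against these criteria.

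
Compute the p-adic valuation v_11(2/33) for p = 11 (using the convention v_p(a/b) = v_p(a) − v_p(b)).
v_11(2/33) = -1

Factor powers of 11 from the numerator and denominator of the reduced fraction: 2 = 11^0 · 2 and 33 = 11^1 · 3. Apply v_p(a/b) = v_p(a) − v_p(b): v_11(2/33) = 0 − 1 = -1.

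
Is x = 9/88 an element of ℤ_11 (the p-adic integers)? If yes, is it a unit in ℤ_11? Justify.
x ∉ ℤ_11 (v_11(x) = -1 < 0)

ℤ_11 = {x ∈ ℚ_11 : v_11(x) ≥ 0} and ℤ_11^× = {x ∈ ℤ_11 : v_11(x) = 0}. Here v_11(9/88) = v_11(num) − v_11(den) = -1; compare against these criteria.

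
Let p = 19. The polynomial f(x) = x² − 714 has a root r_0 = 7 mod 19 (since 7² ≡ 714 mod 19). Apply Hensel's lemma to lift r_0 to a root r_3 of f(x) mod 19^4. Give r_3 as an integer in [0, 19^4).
r_3 = 108535 (mod 130321)

Hensel's recurrence: r_{i+1} = r_i − f(r_i)·(f′(r_i))^{-1} mod 19^{i+2}, with f′(x) = 2x. Iterate:
  r_0 = 7 (mod 19)
  r_1 = 235 (mod 361)
  r_2 = 5650 (mod 6859)
  r_3 = 108535 (mod 130321)
Final: r_3 = 108535, and one checks f(r_3) ≡ 0 mod 19^4.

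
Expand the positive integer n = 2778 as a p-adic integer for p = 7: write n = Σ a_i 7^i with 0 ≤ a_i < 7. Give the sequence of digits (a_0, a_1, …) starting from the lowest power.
(a_0, a_1, …) = (6, 4, 0, 1, 1)

Repeated division by 7 gives the digits low-to-high: 2778 = 6 + 4·7^1 + 1·7^3 + 1·7^4. Digit sequence: (6, 4, 0, 1, 1).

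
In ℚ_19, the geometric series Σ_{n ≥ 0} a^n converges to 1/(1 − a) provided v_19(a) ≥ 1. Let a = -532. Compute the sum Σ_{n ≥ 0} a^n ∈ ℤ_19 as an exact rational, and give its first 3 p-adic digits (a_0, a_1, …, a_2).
Σ a^n = 1/(1 − a) = 1/533;  first 3 digits = (1, 10, 3)

v_19(a) = 1 ≥ 1, so the series converges in ℤ_19 to 1/(1 − a) = 1/(1 − (-532)) = 1/533. Expand this rational in ℤ_19: compute digits iteratively via d_i = x_i mod 19, x_{i+1} = (x_i − d_i)/19. The first 3 digits are (1, 10, 3).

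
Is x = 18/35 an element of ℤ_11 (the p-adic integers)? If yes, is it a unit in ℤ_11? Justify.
x ∈ ℤ_11^× (unit); v_11(x) = 0

ℤ_11 = {x ∈ ℚ_11 : v_11(x) ≥ 0} and ℤ_11^× = {x ∈ ℤ_11 : v_11(x) = 0}. Here v_11(18/35) = v_11(num) − v_11(den) = 0; compare against these criteria.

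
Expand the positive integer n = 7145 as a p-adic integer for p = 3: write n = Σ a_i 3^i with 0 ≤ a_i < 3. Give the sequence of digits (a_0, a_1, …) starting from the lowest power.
(a_0, a_1, …) = (2, 2, 1, 0, 1, 2, 0, 0, 1)

Repeated division by 3 gives the digits low-to-high: 7145 = 2 + 2·3^1 + 1·3^2 + 1·3^4 + 2·3^5 + 1·3^8. Digit sequence: (2, 2, 1, 0, 1, 2, 0, 0, 1).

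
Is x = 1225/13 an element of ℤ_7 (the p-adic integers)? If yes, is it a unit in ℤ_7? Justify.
x ∈ ℤ_7 but not a unit; v_7(x) = 2 > 0

ℤ_7 = {x ∈ ℚ_7 : v_7(x) ≥ 0} and ℤ_7^× = {x ∈ ℤ_7 : v_7(x) = 0}. Here v_7(1225/13) = v_7(num) − v_7(den) = 2; compare against these criteria.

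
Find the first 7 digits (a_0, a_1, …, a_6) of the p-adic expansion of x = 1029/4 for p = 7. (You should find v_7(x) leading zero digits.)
(a_0, …, a_6) = (0, 0, 0, 6, 1, 5, 1)

v_7(1029/4) = 3, so a_0 = ... = a_2 = 0. Factor out: x = 7^3 · u with u = 3/4 a unit in ℤ_7. Expand u iteratively via a_{v+i} = u_i mod 7, u_{i+1} = (u_i − a_{v+i})/7:
  u_0 = 3/4;  a_3 = 6;  u_1 = (u_0 − 6)/7 = -3/4
  u_1 = -3/4;  a_4 = 1;  u_2 = (u_1 − 1)/7 = -1/4
  u_2 = -1/4;  a_5 = 5;  u_3 = (u_2 − 5)/7 = -3/4
  u_3 = -3/4;  a_6 = 1;  u_4 = (u_3 − 1)/7 = -1/4
Digits: (0, 0, 0, 6, 1, 5, 1).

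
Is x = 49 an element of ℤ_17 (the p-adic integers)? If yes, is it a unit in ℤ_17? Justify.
x ∈ ℤ_17^× (unit); v_17(x) = 0

ℤ_17 = {x ∈ ℚ_17 : v_17(x) ≥ 0} and ℤ_17^× = {x ∈ ℤ_17 : v_17(x) = 0}. Here v_17(49) = v_17(num) − v_17(den) = 0; compare against these criteria.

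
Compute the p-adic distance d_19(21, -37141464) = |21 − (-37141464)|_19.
d_19(21, -37141464) = 1/2476099

Step 1 — x − y = 21 − (-37141464) = 37141485. Step 2 — v_19(37141485) = 5 (factor: 37141485 = (19^5 · 15); the sign does not affect v_p). Step 3 — |x − y|_19 = 19^{-5} = 1/2476099.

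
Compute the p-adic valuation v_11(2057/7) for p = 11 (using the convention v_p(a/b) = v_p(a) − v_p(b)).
v_11(2057/7) = 2

Factor powers of 11 from the numerator and denominator of the reduced fraction: 2057 = 11^2 · 17 and 7 = 11^0 · 7. Apply v_p(a/b) = v_p(a) − v_p(b): v_11(2057/7) = 2 − 0 = 2.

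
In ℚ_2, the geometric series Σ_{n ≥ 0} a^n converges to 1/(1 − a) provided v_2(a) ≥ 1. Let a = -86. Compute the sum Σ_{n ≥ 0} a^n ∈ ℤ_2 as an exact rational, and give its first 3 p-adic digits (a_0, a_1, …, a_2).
Σ a^n = 1/(1 − a) = 1/87;  first 3 digits = (1, 1, 1)

v_2(a) = 1 ≥ 1, so the series converges in ℤ_2 to 1/(1 − a) = 1/(1 − (-86)) = 1/87. Expand this rational in ℤ_2: compute digits iteratively via d_i = x_i mod 2, x_{i+1} = (x_i − d_i)/2. The first 3 digits are (1, 1, 1).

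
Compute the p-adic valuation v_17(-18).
v_17(-18) = 0

v_17(n) is the largest exponent k such that 17^k divides n. Factor out: -18 = -17^0 · 18. (Sign doesn't affect v_p.) So v_17(-18) = 0.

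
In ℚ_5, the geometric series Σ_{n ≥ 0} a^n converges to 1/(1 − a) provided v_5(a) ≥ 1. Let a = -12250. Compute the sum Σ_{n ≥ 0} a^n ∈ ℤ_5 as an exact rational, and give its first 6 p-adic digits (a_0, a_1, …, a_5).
Σ a^n = 1/(1 − a) = 1/12251;  first 6 digits = (1, 0, 0, 2, 0, 1)

v_5(a) = 3 ≥ 1, so the series converges in ℤ_5 to 1/(1 − a) = 1/(1 − (-12250)) = 1/12251. Expand this rational in ℤ_5: compute digits iteratively via d_i = x_i mod 5, x_{i+1} = (x_i − d_i)/5. The first 6 digits are (1, 0, 0, 2, 0, 1).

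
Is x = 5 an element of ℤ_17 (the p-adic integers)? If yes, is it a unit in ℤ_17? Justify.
x ∈ ℤ_17^× (unit); v_17(x) = 0

ℤ_17 = {x ∈ ℚ_17 : v_17(x) ≥ 0} and ℤ_17^× = {x ∈ ℤ_17 : v_17(x) = 0}. Here v_17(5) = v_17(num) − v_17(den) = 0; compare against these criteria.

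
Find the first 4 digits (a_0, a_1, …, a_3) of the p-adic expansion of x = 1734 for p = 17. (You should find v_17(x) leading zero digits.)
(a_0, …, a_3) = (0, 0, 6, 0)

v_17(1734) = 2, so a_0 = ... = a_1 = 0. Factor out: x = 17^2 · u with u = 6 a unit in ℤ_17. Expand u iteratively via a_{v+i} = u_i mod 17, u_{i+1} = (u_i − a_{v+i})/17:
  u_0 = 6;  a_2 = 6;  u_1 = (u_0 − 6)/17 = 0
  u_1 = 0;  a_3 = 0;  u_2 = (u_1 − 0)/17 = 0
Digits: (0, 0, 6, 0).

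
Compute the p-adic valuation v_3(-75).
v_3(-75) = 1

v_3(n) is the largest exponent k such that 3^k divides n. Factor out: -75 = -3^1 · 25. (Sign doesn't affect v_p.) So v_3(-75) = 1.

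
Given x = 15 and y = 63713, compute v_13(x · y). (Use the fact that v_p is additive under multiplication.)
v_13(955695) = 3

v_p(x) = 0 (factor: 15 = 13^0 · 15); v_p(y) = 3 (factor: 63713 = 13^3 · 29). Additivity: v_p(xy) = v_p(x) + v_p(y) = 0 + 3 = 3. (Direct check: xy = 955695 = 13^3 · (435).)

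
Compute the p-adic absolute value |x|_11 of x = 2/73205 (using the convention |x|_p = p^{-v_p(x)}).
|2/73205|_11 = 14641

Step 1 — compute v_11(x) by factoring powers of 11 out of the numerator and denominator: v_11(2/73205) = -4. Step 2 — apply |x|_p = p^{-v_p(x)} = 11^{4} = 14641.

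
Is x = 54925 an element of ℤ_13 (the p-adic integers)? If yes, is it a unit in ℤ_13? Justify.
x ∈ ℤ_13 but not a unit; v_13(x) = 3 > 0

ℤ_13 = {x ∈ ℚ_13 : v_13(x) ≥ 0} and ℤ_13^× = {x ∈ ℤ_13 : v_13(x) = 0}. Here v_13(54925) = v_13(num) − v_13(den) = 3; compare against these criteria.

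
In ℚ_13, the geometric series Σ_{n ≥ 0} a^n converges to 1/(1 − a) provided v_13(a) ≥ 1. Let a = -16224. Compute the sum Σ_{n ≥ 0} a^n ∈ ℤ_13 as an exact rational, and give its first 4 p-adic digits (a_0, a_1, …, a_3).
Σ a^n = 1/(1 − a) = 1/16225;  first 4 digits = (1, 0, 8, 5)

v_13(a) = 2 ≥ 1, so the series converges in ℤ_13 to 1/(1 − a) = 1/(1 − (-16224)) = 1/16225. Expand this rational in ℤ_13: compute digits iteratively via d_i = x_i mod 13, x_{i+1} = (x_i − d_i)/13. The first 4 digits are (1, 0, 8, 5).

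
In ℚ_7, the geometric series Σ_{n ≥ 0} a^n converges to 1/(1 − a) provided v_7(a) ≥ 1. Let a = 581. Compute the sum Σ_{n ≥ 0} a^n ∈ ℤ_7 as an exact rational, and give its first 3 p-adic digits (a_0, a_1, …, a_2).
Σ a^n = 1/(1 − a) = -1/580;  first 3 digits = (1, 6, 5)

v_7(a) = 1 ≥ 1, so the series converges in ℤ_7 to 1/(1 − a) = 1/(1 − 581) = -1/580. Expand this rational in ℤ_7: compute digits iteratively via d_i = x_i mod 7, x_{i+1} = (x_i − d_i)/7. The first 3 digits are (1, 6, 5).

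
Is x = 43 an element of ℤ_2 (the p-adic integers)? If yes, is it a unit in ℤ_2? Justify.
x ∈ ℤ_2^× (unit); v_2(x) = 0

ℤ_2 = {x ∈ ℚ_2 : v_2(x) ≥ 0} and ℤ_2^× = {x ∈ ℤ_2 : v_2(x) = 0}. Here v_2(43) = v_2(num) − v_2(den) = 0; compare against these criteria.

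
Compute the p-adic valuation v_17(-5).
v_17(-5) = 0

v_17(n) is the largest exponent k such that 17^k divides n. Factor out: -5 = -17^0 · 5. (Sign doesn't affect v_p.) So v_17(-5) = 0.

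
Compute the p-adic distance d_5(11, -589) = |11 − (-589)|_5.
d_5(11, -589) = 1/25

Step 1 — x − y = 11 − (-589) = 600. Step 2 — v_5(600) = 2 (factor: 600 = (5^2 · 24); the sign does not affect v_p). Step 3 — |x − y|_5 = 5^{-2} = 1/25.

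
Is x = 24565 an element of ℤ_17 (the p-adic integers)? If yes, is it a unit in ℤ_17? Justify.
x ∈ ℤ_17 but not a unit; v_17(x) = 3 > 0

ℤ_17 = {x ∈ ℚ_17 : v_17(x) ≥ 0} and ℤ_17^× = {x ∈ ℤ_17 : v_17(x) = 0}. Here v_17(24565) = v_17(num) − v_17(den) = 3; compare against these criteria.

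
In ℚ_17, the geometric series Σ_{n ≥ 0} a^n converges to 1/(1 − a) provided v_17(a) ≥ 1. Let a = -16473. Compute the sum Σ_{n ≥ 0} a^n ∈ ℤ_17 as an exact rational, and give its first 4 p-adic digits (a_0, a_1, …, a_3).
Σ a^n = 1/(1 − a) = 1/16474;  first 4 digits = (1, 0, 11, 13)

v_17(a) = 2 ≥ 1, so the series converges in ℤ_17 to 1/(1 − a) = 1/(1 − (-16473)) = 1/16474. Expand this rational in ℤ_17: compute digits iteratively via d_i = x_i mod 17, x_{i+1} = (x_i − d_i)/17. The first 4 digits are (1, 0, 11, 13).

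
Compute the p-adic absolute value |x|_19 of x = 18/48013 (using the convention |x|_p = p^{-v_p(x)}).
|18/48013|_19 = 6859

Step 1 — compute v_19(x) by factoring powers of 19 out of the numerator and denominator: v_19(18/48013) = -3. Step 2 — apply |x|_p = p^{-v_p(x)} = 19^{3} = 6859.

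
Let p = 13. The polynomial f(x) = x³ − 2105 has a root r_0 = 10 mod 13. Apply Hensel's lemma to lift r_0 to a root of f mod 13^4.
r_3 = 101 (mod 28561)

Hensel: r_{i+1} = r_i − f(r_i)/f′(r_i) mod 13^{i+2}, where f′(x) = 3x². Iterate:
  r_0 = 10 (mod 13)
  r_1 = 101 (mod 169)
  r_2 = 101 (mod 2197)
  r_3 = 101 (mod 28561)
Final: r = 101 with f(r) ≡ 0 mod 13^4.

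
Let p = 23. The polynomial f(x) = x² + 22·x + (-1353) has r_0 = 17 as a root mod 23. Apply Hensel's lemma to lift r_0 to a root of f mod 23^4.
r_3 = 41877 (mod 279841)

Hensel: r_{i+1} = r_i − f(r_i)·(f′(r_i))^{-1} mod 23^{i+2}, f′(x) = 2x + 22. Iterate:
  r_0 = 17 (mod 23)
  r_1 = 86 (mod 529)
  r_2 = 5376 (mod 12167)
  r_3 = 41877 (mod 279841)
Final: r = 41877 satisfies f(r) ≡ 0 mod 23^4.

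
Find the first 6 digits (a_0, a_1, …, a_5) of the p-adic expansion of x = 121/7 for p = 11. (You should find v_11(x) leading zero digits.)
(a_0, …, a_5) = (0, 0, 8, 4, 9, 7)

v_11(121/7) = 2, so a_0 = ... = a_1 = 0. Factor out: x = 11^2 · u with u = 1/7 a unit in ℤ_11. Expand u iteratively via a_{v+i} = u_i mod 11, u_{i+1} = (u_i − a_{v+i})/11:
  u_0 = 1/7;  a_2 = 8;  u_1 = (u_0 − 8)/11 = -5/7
  u_1 = -5/7;  a_3 = 4;  u_2 = (u_1 − 4)/11 = -3/7
  u_2 = -3/7;  a_4 = 9;  u_3 = (u_2 − 9)/11 = -6/7
  u_3 = -6/7;  a_5 = 7;  u_4 = (u_3 − 7)/11 = -5/7
Digits: (0, 0, 8, 4, 9, 7).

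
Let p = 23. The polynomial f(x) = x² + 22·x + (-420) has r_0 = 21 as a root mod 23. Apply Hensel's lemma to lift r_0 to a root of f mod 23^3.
r_2 = 3609 (mod 12167)

Hensel: r_{i+1} = r_i − f(r_i)·(f′(r_i))^{-1} mod 23^{i+2}, f′(x) = 2x + 22. Iterate:
  r_0 = 21 (mod 23)
  r_1 = 435 (mod 529)
  r_2 = 3609 (mod 12167)
Final: r = 3609 satisfies f(r) ≡ 0 mod 23^3.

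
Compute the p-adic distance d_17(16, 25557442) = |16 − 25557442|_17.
d_17(16, 25557442) = 1/1419857

Step 1 — x − y = 16 − 25557442 = -25557426. Step 2 — v_17(-25557426) = 5 (factor: -25557426 = −(17^5 · 18); the sign does not affect v_p). Step 3 — |x − y|_17 = 17^{-5} = 1/1419857.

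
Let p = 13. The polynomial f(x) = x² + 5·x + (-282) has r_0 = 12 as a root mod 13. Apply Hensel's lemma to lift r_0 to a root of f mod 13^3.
r_2 = 1052 (mod 2197)

Hensel: r_{i+1} = r_i − f(r_i)·(f′(r_i))^{-1} mod 13^{i+2}, f′(x) = 2x + 5. Iterate:
  r_0 = 12 (mod 13)
  r_1 = 38 (mod 169)
  r_2 = 1052 (mod 2197)
Final: r = 1052 satisfies f(r) ≡ 0 mod 13^3.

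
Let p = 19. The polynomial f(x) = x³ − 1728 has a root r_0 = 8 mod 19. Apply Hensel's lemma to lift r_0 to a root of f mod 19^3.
r_2 = 6392 (mod 6859)

Hensel: r_{i+1} = r_i − f(r_i)/f′(r_i) mod 19^{i+2}, where f′(x) = 3x². Iterate:
  r_0 = 8 (mod 19)
  r_1 = 255 (mod 361)
  r_2 = 6392 (mod 6859)
Final: r = 6392 with f(r) ≡ 0 mod 19^3.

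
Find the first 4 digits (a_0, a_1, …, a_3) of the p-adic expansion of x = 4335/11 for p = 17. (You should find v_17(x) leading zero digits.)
(a_0, …, a_3) = (0, 0, 6, 9)

v_17(4335/11) = 2, so a_0 = ... = a_1 = 0. Factor out: x = 17^2 · u with u = 15/11 a unit in ℤ_17. Expand u iteratively via a_{v+i} = u_i mod 17, u_{i+1} = (u_i − a_{v+i})/17:
  u_0 = 15/11;  a_2 = 6;  u_1 = (u_0 − 6)/17 = -3/11
  u_1 = -3/11;  a_3 = 9;  u_2 = (u_1 − 9)/17 = -6/11
Digits: (0, 0, 6, 9).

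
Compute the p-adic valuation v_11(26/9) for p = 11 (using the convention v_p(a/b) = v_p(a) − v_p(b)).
v_11(26/9) = 0

Factor powers of 11 from the numerator and denominator of the reduced fraction: 26 = 11^0 · 26 and 9 = 11^0 · 9. Apply v_p(a/b) = v_p(a) − v_p(b): v_11(26/9) = 0 − 0 = 0.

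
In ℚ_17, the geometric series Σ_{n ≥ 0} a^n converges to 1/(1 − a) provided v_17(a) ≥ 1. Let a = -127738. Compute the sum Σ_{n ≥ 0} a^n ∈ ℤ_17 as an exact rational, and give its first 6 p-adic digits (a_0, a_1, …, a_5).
Σ a^n = 1/(1 − a) = 1/127739;  first 6 digits = (1, 0, 0, 8, 15, 16)

v_17(a) = 3 ≥ 1, so the series converges in ℤ_17 to 1/(1 − a) = 1/(1 − (-127738)) = 1/127739. Expand this rational in ℤ_17: compute digits iteratively via d_i = x_i mod 17, x_{i+1} = (x_i − d_i)/17. The first 6 digits are (1, 0, 0, 8, 15, 16).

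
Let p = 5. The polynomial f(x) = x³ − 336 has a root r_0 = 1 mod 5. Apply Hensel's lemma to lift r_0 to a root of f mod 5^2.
r_1 = 21 (mod 25)

Hensel: r_{i+1} = r_i − f(r_i)/f′(r_i) mod 5^{i+2}, where f′(x) = 3x². Iterate:
  r_0 = 1 (mod 5)
  r_1 = 21 (mod 25)
Final: r = 21 with f(r) ≡ 0 mod 5^2.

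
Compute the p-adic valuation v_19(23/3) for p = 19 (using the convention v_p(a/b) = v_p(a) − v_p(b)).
v_19(23/3) = 0

Factor powers of 19 from the numerator and denominator of the reduced fraction: 23 = 19^0 · 23 and 3 = 19^0 · 3. Apply v_p(a/b) = v_p(a) − v_p(b): v_19(23/3) = 0 − 0 = 0.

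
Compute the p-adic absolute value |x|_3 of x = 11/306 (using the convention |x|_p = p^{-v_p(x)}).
|11/306|_3 = 9

Step 1 — compute v_3(x) by factoring powers of 3 out of the numerator and denominator: v_3(11/306) = -2. Step 2 — apply |x|_p = p^{-v_p(x)} = 3^{2} = 9.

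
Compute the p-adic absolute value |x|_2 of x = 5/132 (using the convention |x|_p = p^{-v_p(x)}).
|5/132|_2 = 4

Step 1 — compute v_2(x) by factoring powers of 2 out of the numerator and denominator: v_2(5/132) = -2. Step 2 — apply |x|_p = p^{-v_p(x)} = 2^{2} = 4.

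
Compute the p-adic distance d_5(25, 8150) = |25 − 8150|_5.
d_5(25, 8150) = 1/625

Step 1 — x − y = 25 − 8150 = -8125. Step 2 — v_5(-8125) = 4 (factor: -8125 = −(5^4 · 13); the sign does not affect v_p). Step 3 — |x − y|_5 = 5^{-4} = 1/625.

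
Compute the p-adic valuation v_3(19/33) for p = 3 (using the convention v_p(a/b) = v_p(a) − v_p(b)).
v_3(19/33) = -1

Factor powers of 3 from the numerator and denominator of the reduced fraction: 19 = 3^0 · 19 and 33 = 3^1 · 11. Apply v_p(a/b) = v_p(a) − v_p(b): v_3(19/33) = 0 − 1 = -1.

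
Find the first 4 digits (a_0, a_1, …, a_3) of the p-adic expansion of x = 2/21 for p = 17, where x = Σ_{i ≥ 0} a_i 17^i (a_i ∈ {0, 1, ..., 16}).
(a_0, …, a_3) = (9, 10, 1, 8)

v_17(2/21) = 0 (numerator and denominator both coprime to 17), so x ∈ ℤ_17^×. Compute digits iteratively via a_i = x_i mod 17, x_{i+1} = (x_i − a_i)/17, with x_0 = x:
  x_0 = 2/21;  a_0 = 9;  x_1 = (x_0 − 9)/17 = -11/21
  x_1 = -11/21;  a_1 = 10;  x_2 = (x_1 − 10)/17 = -13/21
  x_2 = -13/21;  a_2 = 1;  x_3 = (x_2 − 1)/17 = -2/21
  x_3 = -2/21;  a_3 = 8;  x_4 = (x_3 − 8)/17 = -10/21
Digits: (9, 10, 1, 8).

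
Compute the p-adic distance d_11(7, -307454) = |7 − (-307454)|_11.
d_11(7, -307454) = 1/14641

Step 1 — x − y = 7 − (-307454) = 307461. Step 2 — v_11(307461) = 4 (factor: 307461 = (11^4 · 21); the sign does not affect v_p). Step 3 — |x − y|_11 = 11^{-4} = 1/14641.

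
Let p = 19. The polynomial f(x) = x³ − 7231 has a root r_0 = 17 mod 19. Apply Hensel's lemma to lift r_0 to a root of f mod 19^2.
r_1 = 150 (mod 361)

Hensel: r_{i+1} = r_i − f(r_i)/f′(r_i) mod 19^{i+2}, where f′(x) = 3x². Iterate:
  r_0 = 17 (mod 19)
  r_1 = 150 (mod 361)
Final: r = 150 with f(r) ≡ 0 mod 19^2.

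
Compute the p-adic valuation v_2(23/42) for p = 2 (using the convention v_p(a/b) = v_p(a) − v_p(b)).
v_2(23/42) = -1

Factor powers of 2 from the numerator and denominator of the reduced fraction: 23 = 2^0 · 23 and 42 = 2^1 · 21. Apply v_p(a/b) = v_p(a) − v_p(b): v_2(23/42) = 0 − 1 = -1.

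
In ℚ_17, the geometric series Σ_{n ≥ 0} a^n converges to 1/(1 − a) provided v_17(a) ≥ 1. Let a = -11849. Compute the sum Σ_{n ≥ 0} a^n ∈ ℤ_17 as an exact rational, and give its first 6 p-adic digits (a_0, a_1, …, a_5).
Σ a^n = 1/(1 − a) = 1/11850;  first 6 digits = (1, 0, 10, 14, 14, 13)

v_17(a) = 2 ≥ 1, so the series converges in ℤ_17 to 1/(1 − a) = 1/(1 − (-11849)) = 1/11850. Expand this rational in ℤ_17: compute digits iteratively via d_i = x_i mod 17, x_{i+1} = (x_i − d_i)/17. The first 6 digits are (1, 0, 10, 14, 14, 13).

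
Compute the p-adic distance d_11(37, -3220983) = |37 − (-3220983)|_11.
d_11(37, -3220983) = 1/161051

Step 1 — x − y = 37 − (-3220983) = 3221020. Step 2 — v_11(3221020) = 5 (factor: 3221020 = (11^5 · 20); the sign does not affect v_p). Step 3 — |x − y|_11 = 11^{-5} = 1/161051.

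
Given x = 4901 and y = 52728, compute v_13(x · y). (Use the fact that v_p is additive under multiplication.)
v_13(258419928) = 5

v_p(x) = 2 (factor: 4901 = 13^2 · 29); v_p(y) = 3 (factor: 52728 = 13^3 · 24). Additivity: v_p(xy) = v_p(x) + v_p(y) = 2 + 3 = 5. (Direct check: xy = 258419928 = 13^5 · (696).)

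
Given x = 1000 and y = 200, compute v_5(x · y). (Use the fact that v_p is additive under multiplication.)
v_5(200000) = 5

v_p(x) = 3 (factor: 1000 = 5^3 · 8); v_p(y) = 2 (factor: 200 = 5^2 · 8). Additivity: v_p(xy) = v_p(x) + v_p(y) = 3 + 2 = 5. (Direct check: xy = 200000 = 5^5 · (64).)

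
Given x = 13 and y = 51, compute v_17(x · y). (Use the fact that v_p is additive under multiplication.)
v_17(663) = 1

v_p(x) = 0 (factor: 13 = 17^0 · 13); v_p(y) = 1 (factor: 51 = 17^1 · 3). Additivity: v_p(xy) = v_p(x) + v_p(y) = 0 + 1 = 1. (Direct check: xy = 663 = 17^1 · (39).)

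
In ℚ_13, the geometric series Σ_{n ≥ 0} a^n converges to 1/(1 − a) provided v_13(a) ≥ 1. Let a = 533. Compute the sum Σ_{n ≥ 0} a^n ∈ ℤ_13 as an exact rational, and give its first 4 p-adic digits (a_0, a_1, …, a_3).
Σ a^n = 1/(1 − a) = -1/532;  first 4 digits = (1, 2, 7, 7)

v_13(a) = 1 ≥ 1, so the series converges in ℤ_13 to 1/(1 − a) = 1/(1 − 533) = -1/532. Expand this rational in ℤ_13: compute digits iteratively via d_i = x_i mod 13, x_{i+1} = (x_i − d_i)/13. The first 4 digits are (1, 2, 7, 7).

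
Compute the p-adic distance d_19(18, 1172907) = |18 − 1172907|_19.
d_19(18, 1172907) = 1/130321

Step 1 — x − y = 18 − 1172907 = -1172889. Step 2 — v_19(-1172889) = 4 (factor: -1172889 = −(19^4 · 9); the sign does not affect v_p). Step 3 — |x − y|_19 = 19^{-4} = 1/130321.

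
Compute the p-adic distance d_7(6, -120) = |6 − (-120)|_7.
d_7(6, -120) = 1/7

Step 1 — x − y = 6 − (-120) = 126. Step 2 — v_7(126) = 1 (factor: 126 = (7^1 · 18); the sign does not affect v_p). Step 3 — |x − y|_7 = 7^{-1} = 1/7.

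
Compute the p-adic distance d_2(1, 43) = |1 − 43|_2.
d_2(1, 43) = 1/2

Step 1 — x − y = 1 − 43 = -42. Step 2 — v_2(-42) = 1 (factor: -42 = −(2^1 · 21); the sign does not affect v_p). Step 3 — |x − y|_2 = 2^{-1} = 1/2.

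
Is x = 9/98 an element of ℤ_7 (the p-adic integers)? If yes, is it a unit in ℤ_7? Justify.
x ∉ ℤ_7 (v_7(x) = -2 < 0)

ℤ_7 = {x ∈ ℚ_7 : v_7(x) ≥ 0} and ℤ_7^× = {x ∈ ℤ_7 : v_7(x) = 0}. Here v_7(9/98) = v_7(num) − v_7(den) = -2; compare against these criteria.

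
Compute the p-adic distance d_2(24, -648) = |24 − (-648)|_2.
d_2(24, -648) = 1/32

Step 1 — x − y = 24 − (-648) = 672. Step 2 — v_2(672) = 5 (factor: 672 = (2^5 · 21); the sign does not affect v_p). Step 3 — |x − y|_2 = 2^{-5} = 1/32.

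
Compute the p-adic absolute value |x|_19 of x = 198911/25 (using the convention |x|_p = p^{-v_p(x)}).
|198911/25|_19 = 1/6859

Step 1 — compute v_19(x) by factoring powers of 19 out of the numerator and denominator: v_19(198911/25) = 3. Step 2 — apply |x|_p = p^{-v_p(x)} = 19^{-3} = 1/6859.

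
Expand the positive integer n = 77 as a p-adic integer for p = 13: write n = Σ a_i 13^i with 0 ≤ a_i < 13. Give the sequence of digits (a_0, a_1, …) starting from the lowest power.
(a_0, a_1, …) = (12, 5)

Repeated division by 13 gives the digits low-to-high: 77 = 12 + 5·13^1. Digit sequence: (12, 5).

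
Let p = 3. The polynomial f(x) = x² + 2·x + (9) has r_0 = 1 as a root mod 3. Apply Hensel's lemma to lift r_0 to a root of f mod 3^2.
r_1 = 7 (mod 9)

Hensel: r_{i+1} = r_i − f(r_i)·(f′(r_i))^{-1} mod 3^{i+2}, f′(x) = 2x + 2. Iterate:
  r_0 = 1 (mod 3)
  r_1 = 7 (mod 9)
Final: r = 7 satisfies f(r) ≡ 0 mod 3^2.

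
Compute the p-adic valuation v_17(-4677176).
v_17(-4677176) = 4

v_17(n) is the largest exponent k such that 17^k divides n. Factor out: -4677176 = -17^4 · 56. (Sign doesn't affect v_p.) So v_17(-4677176) = 4.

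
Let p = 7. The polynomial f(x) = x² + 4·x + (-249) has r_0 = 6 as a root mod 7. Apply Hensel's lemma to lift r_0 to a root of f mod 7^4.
r_3 = 762 (mod 2401)

Hensel: r_{i+1} = r_i − f(r_i)·(f′(r_i))^{-1} mod 7^{i+2}, f′(x) = 2x + 4. Iterate:
  r_0 = 6 (mod 7)
  r_1 = 27 (mod 49)
  r_2 = 76 (mod 343)
  r_3 = 762 (mod 2401)
Final: r = 762 satisfies f(r) ≡ 0 mod 7^4.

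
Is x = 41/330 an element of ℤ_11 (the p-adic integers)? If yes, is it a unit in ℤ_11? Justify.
x ∉ ℤ_11 (v_11(x) = -1 < 0)

ℤ_11 = {x ∈ ℚ_11 : v_11(x) ≥ 0} and ℤ_11^× = {x ∈ ℤ_11 : v_11(x) = 0}. Here v_11(41/330) = v_11(num) − v_11(den) = -1; compare against these criteria.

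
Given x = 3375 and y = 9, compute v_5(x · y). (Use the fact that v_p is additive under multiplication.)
v_5(30375) = 3

v_p(x) = 3 (factor: 3375 = 5^3 · 27); v_p(y) = 0 (factor: 9 = 5^0 · 9). Additivity: v_p(xy) = v_p(x) + v_p(y) = 3 + 0 = 3. (Direct check: xy = 30375 = 5^3 · (243).)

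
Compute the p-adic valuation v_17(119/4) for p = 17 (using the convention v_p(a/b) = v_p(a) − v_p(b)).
v_17(119/4) = 1

Factor powers of 17 from the numerator and denominator of the reduced fraction: 119 = 17^1 · 7 and 4 = 17^0 · 4. Apply v_p(a/b) = v_p(a) − v_p(b): v_17(119/4) = 1 − 0 = 1.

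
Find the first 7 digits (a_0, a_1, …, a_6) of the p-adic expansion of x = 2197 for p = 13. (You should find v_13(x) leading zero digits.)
(a_0, …, a_6) = (0, 0, 0, 1, 0, 0, 0)

v_13(2197) = 3, so a_0 = ... = a_2 = 0. Factor out: x = 13^3 · u with u = 1 a unit in ℤ_13. Expand u iteratively via a_{v+i} = u_i mod 13, u_{i+1} = (u_i − a_{v+i})/13:
  u_0 = 1;  a_3 = 1;  u_1 = (u_0 − 1)/13 = 0
  u_1 = 0;  a_4 = 0;  u_2 = (u_1 − 0)/13 = 0
  u_2 = 0;  a_5 = 0;  u_3 = (u_2 − 0)/13 = 0
  u_3 = 0;  a_6 = 0;  u_4 = (u_3 − 0)/13 = 0
Digits: (0, 0, 0, 1, 0, 0, 0).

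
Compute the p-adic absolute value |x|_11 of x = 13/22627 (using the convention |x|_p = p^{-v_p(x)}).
|13/22627|_11 = 1331

Step 1 — compute v_11(x) by factoring powers of 11 out of the numerator and denominator: v_11(13/22627) = -3. Step 2 — apply |x|_p = p^{-v_p(x)} = 11^{3} = 1331.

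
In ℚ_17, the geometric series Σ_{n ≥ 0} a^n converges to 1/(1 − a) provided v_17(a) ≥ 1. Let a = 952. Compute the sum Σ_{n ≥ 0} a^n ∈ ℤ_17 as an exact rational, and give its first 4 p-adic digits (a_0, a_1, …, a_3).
Σ a^n = 1/(1 − a) = -1/951;  first 4 digits = (1, 5, 11, 3)

v_17(a) = 1 ≥ 1, so the series converges in ℤ_17 to 1/(1 − a) = 1/(1 − 952) = -1/951. Expand this rational in ℤ_17: compute digits iteratively via d_i = x_i mod 17, x_{i+1} = (x_i − d_i)/17. The first 4 digits are (1, 5, 11, 3).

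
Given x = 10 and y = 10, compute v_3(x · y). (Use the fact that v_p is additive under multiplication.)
v_3(100) = 0

v_p(x) = 0 (factor: 10 = 3^0 · 10); v_p(y) = 0 (factor: 10 = 3^0 · 10). Additivity: v_p(xy) = v_p(x) + v_p(y) = 0 + 0 = 0. (Direct check: xy = 100 = 3^0 · (100).)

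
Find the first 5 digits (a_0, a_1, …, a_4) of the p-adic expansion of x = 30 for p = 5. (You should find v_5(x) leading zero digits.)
(a_0, …, a_4) = (0, 1, 1, 0, 0)

v_5(30) = 1, so a_0 = ... = a_0 = 0. Factor out: x = 5^1 · u with u = 6 a unit in ℤ_5. Expand u iteratively via a_{v+i} = u_i mod 5, u_{i+1} = (u_i − a_{v+i})/5:
  u_0 = 6;  a_1 = 1;  u_1 = (u_0 − 1)/5 = 1
  u_1 = 1;  a_2 = 1;  u_2 = (u_1 − 1)/5 = 0
  u_2 = 0;  a_3 = 0;  u_3 = (u_2 − 0)/5 = 0
  u_3 = 0;  a_4 = 0;  u_4 = (u_3 − 0)/5 = 0
Digits: (0, 1, 1, 0, 0).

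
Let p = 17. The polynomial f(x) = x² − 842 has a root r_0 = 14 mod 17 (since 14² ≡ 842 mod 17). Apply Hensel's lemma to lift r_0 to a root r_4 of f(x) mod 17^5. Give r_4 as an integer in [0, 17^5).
r_4 = 66280 (mod 1419857)

Hensel's recurrence: r_{i+1} = r_i − f(r_i)·(f′(r_i))^{-1} mod 17^{i+2}, with f′(x) = 2x. Iterate:
  r_0 = 14 (mod 17)
  r_1 = 99 (mod 289)
  r_2 = 2411 (mod 4913)
  r_3 = 66280 (mod 83521)
  r_4 = 66280 (mod 1419857)
Final: r_4 = 66280, and one checks f(r_4) ≡ 0 mod 17^5.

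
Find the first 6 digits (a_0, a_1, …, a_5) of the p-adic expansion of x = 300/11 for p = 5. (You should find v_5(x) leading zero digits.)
(a_0, …, a_5) = (0, 0, 2, 3, 3, 2)

v_5(300/11) = 2, so a_0 = ... = a_1 = 0. Factor out: x = 5^2 · u with u = 12/11 a unit in ℤ_5. Expand u iteratively via a_{v+i} = u_i mod 5, u_{i+1} = (u_i − a_{v+i})/5:
  u_0 = 12/11;  a_2 = 2;  u_1 = (u_0 − 2)/5 = -2/11
  u_1 = -2/11;  a_3 = 3;  u_2 = (u_1 − 3)/5 = -7/11
  u_2 = -7/11;  a_4 = 3;  u_3 = (u_2 − 3)/5 = -8/11
  u_3 = -8/11;  a_5 = 2;  u_4 = (u_3 − 2)/5 = -6/11
Digits: (0, 0, 2, 3, 3, 2).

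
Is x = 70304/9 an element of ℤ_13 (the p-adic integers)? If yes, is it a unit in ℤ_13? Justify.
x ∈ ℤ_13 but not a unit; v_13(x) = 3 > 0

ℤ_13 = {x ∈ ℚ_13 : v_13(x) ≥ 0} and ℤ_13^× = {x ∈ ℤ_13 : v_13(x) = 0}. Here v_13(70304/9) = v_13(num) − v_13(den) = 3; compare against these criteria.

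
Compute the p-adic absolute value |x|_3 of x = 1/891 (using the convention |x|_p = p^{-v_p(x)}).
|1/891|_3 = 81

Step 1 — compute v_3(x) by factoring powers of 3 out of the numerator and denominator: v_3(1/891) = -4. Step 2 — apply |x|_p = p^{-v_p(x)} = 3^{4} = 81.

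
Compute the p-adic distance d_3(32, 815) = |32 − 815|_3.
d_3(32, 815) = 1/27

Step 1 — x − y = 32 − 815 = -783. Step 2 — v_3(-783) = 3 (factor: -783 = −(3^3 · 29); the sign does not affect v_p). Step 3 — |x − y|_3 = 3^{-3} = 1/27.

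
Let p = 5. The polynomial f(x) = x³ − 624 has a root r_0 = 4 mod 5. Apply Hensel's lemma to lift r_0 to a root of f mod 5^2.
r_1 = 24 (mod 25)

Hensel: r_{i+1} = r_i − f(r_i)/f′(r_i) mod 5^{i+2}, where f′(x) = 3x². Iterate:
  r_0 = 4 (mod 5)
  r_1 = 24 (mod 25)
Final: r = 24 with f(r) ≡ 0 mod 5^2.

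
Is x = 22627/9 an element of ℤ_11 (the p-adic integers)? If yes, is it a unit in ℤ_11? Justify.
x ∈ ℤ_11 but not a unit; v_11(x) = 3 > 0

ℤ_11 = {x ∈ ℚ_11 : v_11(x) ≥ 0} and ℤ_11^× = {x ∈ ℤ_11 : v_11(x) = 0}. Here v_11(22627/9) = v_11(num) − v_11(den) = 3; compare against these criteria.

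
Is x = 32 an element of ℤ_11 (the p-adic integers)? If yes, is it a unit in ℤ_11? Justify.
x ∈ ℤ_11^× (unit); v_11(x) = 0

ℤ_11 = {x ∈ ℚ_11 : v_11(x) ≥ 0} and ℤ_11^× = {x ∈ ℤ_11 : v_11(x) = 0}. Here v_11(32) = v_11(num) − v_11(den) = 0; compare against these criteria.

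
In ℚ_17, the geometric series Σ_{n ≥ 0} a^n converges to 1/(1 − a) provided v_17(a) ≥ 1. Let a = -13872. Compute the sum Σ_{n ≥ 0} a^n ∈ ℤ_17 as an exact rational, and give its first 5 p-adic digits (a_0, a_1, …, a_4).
Σ a^n = 1/(1 − a) = 1/13873;  first 5 digits = (1, 0, 3, 14, 8)

v_17(a) = 2 ≥ 1, so the series converges in ℤ_17 to 1/(1 − a) = 1/(1 − (-13872)) = 1/13873. Expand this rational in ℤ_17: compute digits iteratively via d_i = x_i mod 17, x_{i+1} = (x_i − d_i)/17. The first 5 digits are (1, 0, 3, 14, 8).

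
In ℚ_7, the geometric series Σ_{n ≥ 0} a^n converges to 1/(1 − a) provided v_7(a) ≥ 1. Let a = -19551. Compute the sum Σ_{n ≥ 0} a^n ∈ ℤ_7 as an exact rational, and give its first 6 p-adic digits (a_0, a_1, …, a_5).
Σ a^n = 1/(1 − a) = 1/19552;  first 6 digits = (1, 0, 0, 6, 5, 5)

v_7(a) = 3 ≥ 1, so the series converges in ℤ_7 to 1/(1 − a) = 1/(1 − (-19551)) = 1/19552. Expand this rational in ℤ_7: compute digits iteratively via d_i = x_i mod 7, x_{i+1} = (x_i − d_i)/7. The first 6 digits are (1, 0, 0, 6, 5, 5).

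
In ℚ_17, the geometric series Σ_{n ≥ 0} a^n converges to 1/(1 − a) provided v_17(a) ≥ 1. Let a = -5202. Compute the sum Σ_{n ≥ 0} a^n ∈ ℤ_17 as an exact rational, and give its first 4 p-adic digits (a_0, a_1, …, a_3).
Σ a^n = 1/(1 − a) = 1/5203;  first 4 digits = (1, 0, 16, 15)

v_17(a) = 2 ≥ 1, so the series converges in ℤ_17 to 1/(1 − a) = 1/(1 − (-5202)) = 1/5203. Expand this rational in ℤ_17: compute digits iteratively via d_i = x_i mod 17, x_{i+1} = (x_i − d_i)/17. The first 4 digits are (1, 0, 16, 15).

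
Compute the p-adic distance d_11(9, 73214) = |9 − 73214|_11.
d_11(9, 73214) = 1/14641

Step 1 — x − y = 9 − 73214 = -73205. Step 2 — v_11(-73205) = 4 (factor: -73205 = −(11^4 · 5); the sign does not affect v_p). Step 3 — |x − y|_11 = 11^{-4} = 1/14641.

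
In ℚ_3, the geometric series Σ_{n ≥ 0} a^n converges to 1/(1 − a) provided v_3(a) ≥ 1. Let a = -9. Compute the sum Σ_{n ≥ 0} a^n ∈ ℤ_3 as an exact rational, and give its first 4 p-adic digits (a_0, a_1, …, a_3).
Σ a^n = 1/(1 − a) = 1/10;  first 4 digits = (1, 0, 2, 2)

v_3(a) = 2 ≥ 1, so the series converges in ℤ_3 to 1/(1 − a) = 1/(1 − (-9)) = 1/10. Expand this rational in ℤ_3: compute digits iteratively via d_i = x_i mod 3, x_{i+1} = (x_i − d_i)/3. The first 4 digits are (1, 0, 2, 2).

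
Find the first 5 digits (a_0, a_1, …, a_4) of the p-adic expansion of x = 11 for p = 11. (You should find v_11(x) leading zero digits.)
(a_0, …, a_4) = (0, 1, 0, 0, 0)

v_11(11) = 1, so a_0 = ... = a_0 = 0. Factor out: x = 11^1 · u with u = 1 a unit in ℤ_11. Expand u iteratively via a_{v+i} = u_i mod 11, u_{i+1} = (u_i − a_{v+i})/11:
  u_0 = 1;  a_1 = 1;  u_1 = (u_0 − 1)/11 = 0
  u_1 = 0;  a_2 = 0;  u_2 = (u_1 − 0)/11 = 0
  u_2 = 0;  a_3 = 0;  u_3 = (u_2 − 0)/11 = 0
  u_3 = 0;  a_4 = 0;  u_4 = (u_3 − 0)/11 = 0
Digits: (0, 1, 0, 0, 0).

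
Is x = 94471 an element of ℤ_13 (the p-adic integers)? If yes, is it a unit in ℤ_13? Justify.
x ∈ ℤ_13 but not a unit; v_13(x) = 3 > 0

ℤ_13 = {x ∈ ℚ_13 : v_13(x) ≥ 0} and ℤ_13^× = {x ∈ ℤ_13 : v_13(x) = 0}. Here v_13(94471) = v_13(num) − v_13(den) = 3; compare against these criteria.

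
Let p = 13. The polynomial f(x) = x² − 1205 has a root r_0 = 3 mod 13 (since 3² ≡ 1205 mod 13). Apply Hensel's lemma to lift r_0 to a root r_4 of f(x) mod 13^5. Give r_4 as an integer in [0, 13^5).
r_4 = 7413 (mod 371293)

Hensel's recurrence: r_{i+1} = r_i − f(r_i)·(f′(r_i))^{-1} mod 13^{i+2}, with f′(x) = 2x. Iterate:
  r_0 = 3 (mod 13)
  r_1 = 146 (mod 169)
  r_2 = 822 (mod 2197)
  r_3 = 7413 (mod 28561)
  r_4 = 7413 (mod 371293)
Final: r_4 = 7413, and one checks f(r_4) ≡ 0 mod 13^5.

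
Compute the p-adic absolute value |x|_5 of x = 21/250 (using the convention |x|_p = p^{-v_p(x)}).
|21/250|_5 = 125

Step 1 — compute v_5(x) by factoring powers of 5 out of the numerator and denominator: v_5(21/250) = -3. Step 2 — apply |x|_p = p^{-v_p(x)} = 5^{3} = 125.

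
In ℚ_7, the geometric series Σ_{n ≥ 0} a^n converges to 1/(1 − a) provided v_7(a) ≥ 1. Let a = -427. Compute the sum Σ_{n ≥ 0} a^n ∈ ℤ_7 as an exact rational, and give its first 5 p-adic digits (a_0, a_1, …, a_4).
Σ a^n = 1/(1 − a) = 1/428;  first 5 digits = (1, 2, 2, 6, 5)

v_7(a) = 1 ≥ 1, so the series converges in ℤ_7 to 1/(1 − a) = 1/(1 − (-427)) = 1/428. Expand this rational in ℤ_7: compute digits iteratively via d_i = x_i mod 7, x_{i+1} = (x_i − d_i)/7. The first 5 digits are (1, 2, 2, 6, 5).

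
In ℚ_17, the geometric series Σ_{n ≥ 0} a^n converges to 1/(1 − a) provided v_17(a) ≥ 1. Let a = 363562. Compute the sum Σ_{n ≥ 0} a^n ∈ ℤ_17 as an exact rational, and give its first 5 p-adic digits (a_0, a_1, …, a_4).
Σ a^n = 1/(1 − a) = -1/363561;  first 5 digits = (1, 0, 0, 6, 4)

v_17(a) = 3 ≥ 1, so the series converges in ℤ_17 to 1/(1 − a) = 1/(1 − 363562) = -1/363561. Expand this rational in ℤ_17: compute digits iteratively via d_i = x_i mod 17, x_{i+1} = (x_i − d_i)/17. The first 5 digits are (1, 0, 0, 6, 4).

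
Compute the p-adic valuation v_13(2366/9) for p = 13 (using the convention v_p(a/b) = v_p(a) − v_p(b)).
v_13(2366/9) = 2

Factor powers of 13 from the numerator and denominator of the reduced fraction: 2366 = 13^2 · 14 and 9 = 13^0 · 9. Apply v_p(a/b) = v_p(a) − v_p(b): v_13(2366/9) = 2 − 0 = 2.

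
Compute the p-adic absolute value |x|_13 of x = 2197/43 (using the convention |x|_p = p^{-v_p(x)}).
|2197/43|_13 = 1/2197

Step 1 — compute v_13(x) by factoring powers of 13 out of the numerator and denominator: v_13(2197/43) = 3. Step 2 — apply |x|_p = p^{-v_p(x)} = 13^{-3} = 1/2197.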